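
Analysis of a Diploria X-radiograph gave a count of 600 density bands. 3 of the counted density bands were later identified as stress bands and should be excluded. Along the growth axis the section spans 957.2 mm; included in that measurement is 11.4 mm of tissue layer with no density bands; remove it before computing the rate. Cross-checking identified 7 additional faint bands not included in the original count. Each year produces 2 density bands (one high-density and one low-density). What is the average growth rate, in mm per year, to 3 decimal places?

3.132 mm per year

Correcting the raw count gives 600 − 3 + 7 = 604 true density bands.
604 density bands at 2 per year is 604 / 2 = 302 years.
Removing the 11.4 mm offcut leaves 957.2 − 11.4 = 945.8 mm.
Mean rate = 945.8 mm / 302 years ≈ 3.132 mm per year.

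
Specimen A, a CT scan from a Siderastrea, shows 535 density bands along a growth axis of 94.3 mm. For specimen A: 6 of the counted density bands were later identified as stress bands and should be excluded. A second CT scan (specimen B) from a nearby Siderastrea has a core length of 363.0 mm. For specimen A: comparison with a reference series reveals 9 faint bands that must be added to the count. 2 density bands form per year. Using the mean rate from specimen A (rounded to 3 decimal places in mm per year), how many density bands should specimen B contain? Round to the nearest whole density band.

2068 density bands

Specimen A: adjusted count: 535 − 6 + 9 = 538 density bands.
Specimen A: with 2 density bands per year, 538 / 2 = 269 years.
A: 94.3 mm over 269 years gives 94.3 / 269 ≈ 0.351 mm/year.
B spans 363.0 / 0.351 = 1034.19 years; at 2 density bands per year that is 1034.19 × 2 ≈ 2068 density bands.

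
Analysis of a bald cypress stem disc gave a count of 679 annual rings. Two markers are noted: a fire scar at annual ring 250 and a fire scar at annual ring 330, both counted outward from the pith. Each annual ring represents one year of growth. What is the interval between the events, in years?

80 years

The two markers are separated by 330 − 250 = 80 annual rings.
At one annual ring per year, 80 years elapsed between them.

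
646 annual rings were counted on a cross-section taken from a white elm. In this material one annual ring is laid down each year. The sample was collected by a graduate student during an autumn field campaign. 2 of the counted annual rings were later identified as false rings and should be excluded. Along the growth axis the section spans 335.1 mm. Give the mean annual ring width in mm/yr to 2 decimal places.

After corrections the count is 646 − 2 = 644 annual rings.
Extension rate ≈ 335.1 / 644 = 0.52 mm/yr.

0.52 mm/yr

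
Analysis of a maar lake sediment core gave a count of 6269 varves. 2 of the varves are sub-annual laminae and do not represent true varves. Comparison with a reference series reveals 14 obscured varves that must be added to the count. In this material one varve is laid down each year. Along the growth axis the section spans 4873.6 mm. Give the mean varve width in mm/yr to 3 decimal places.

0.776 mm/yr

True varve count = 6269 − 2 + 14 = 6281.
Extension rate ≈ 4873.6 / 6281 = 0.776 mm/yr.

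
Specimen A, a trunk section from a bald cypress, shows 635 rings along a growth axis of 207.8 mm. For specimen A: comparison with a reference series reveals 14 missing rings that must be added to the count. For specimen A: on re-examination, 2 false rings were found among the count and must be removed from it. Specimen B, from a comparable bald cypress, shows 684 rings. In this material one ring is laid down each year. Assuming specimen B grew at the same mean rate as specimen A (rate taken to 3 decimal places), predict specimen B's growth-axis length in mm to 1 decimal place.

Specimen A: correcting the raw count gives 635 − 2 + 14 = 647 true rings.
A: 207.8 mm over 647 years gives 207.8 / 647 ≈ 0.321 mm/yr.
For B, 0.321 mm/year × 684 years = 219.6 mm.

219.6 mm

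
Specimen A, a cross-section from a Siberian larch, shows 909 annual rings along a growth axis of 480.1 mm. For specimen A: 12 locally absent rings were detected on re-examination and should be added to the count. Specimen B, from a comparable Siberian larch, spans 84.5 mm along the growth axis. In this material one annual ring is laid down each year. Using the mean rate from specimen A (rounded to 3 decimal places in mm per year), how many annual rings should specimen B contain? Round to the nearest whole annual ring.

Specimen A: correcting the raw count gives 909 + 12 = 921 true annual rings.
A: 480.1 mm over 921 years gives 480.1 / 921 ≈ 0.521 mm/yr.
For B, 84.5 / 0.521 = 162.19 years ≈ 162 annual rings.

162 annual rings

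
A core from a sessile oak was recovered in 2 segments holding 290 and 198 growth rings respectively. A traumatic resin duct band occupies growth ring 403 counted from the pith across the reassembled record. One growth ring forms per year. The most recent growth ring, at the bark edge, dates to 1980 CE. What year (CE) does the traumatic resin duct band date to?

Total growth rings = 290 + 198 = 488.
The traumatic resin duct band sits at growth ring 403 from the pith, so 488 − 403 = 85 growth rings formed after it.
Counting back 85 years from 1980 CE places the traumatic resin duct band in 1980 − 85 = 1895 CE.

1895 CE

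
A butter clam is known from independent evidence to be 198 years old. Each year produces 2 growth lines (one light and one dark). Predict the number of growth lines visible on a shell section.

396 growth lines

Expected growth lines: 198 × 2 = 396.
So 396 growth lines should be present.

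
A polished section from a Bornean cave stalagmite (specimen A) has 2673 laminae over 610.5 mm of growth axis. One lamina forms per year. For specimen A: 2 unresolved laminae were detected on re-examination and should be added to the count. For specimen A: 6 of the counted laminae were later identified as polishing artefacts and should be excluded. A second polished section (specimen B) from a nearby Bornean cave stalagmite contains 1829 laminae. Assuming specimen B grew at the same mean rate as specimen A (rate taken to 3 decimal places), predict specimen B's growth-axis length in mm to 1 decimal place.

418.8 mm

Specimen A: true lamina count = 2673 − 6 + 2 = 2669.
A: Extension rate ≈ 610.5 / 2669 = 0.229 mm/year.
Length of B = 0.229 × 1829 = 418.8 mm.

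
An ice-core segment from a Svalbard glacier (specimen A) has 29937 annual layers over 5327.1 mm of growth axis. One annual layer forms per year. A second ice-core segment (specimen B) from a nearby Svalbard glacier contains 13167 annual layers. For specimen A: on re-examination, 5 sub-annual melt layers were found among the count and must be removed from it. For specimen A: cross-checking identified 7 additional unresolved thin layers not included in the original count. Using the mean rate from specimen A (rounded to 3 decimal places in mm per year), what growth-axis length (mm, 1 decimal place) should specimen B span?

Specimen A: adjusted count: 29937 − 5 + 7 = 29939 annual layers.
A: Extension rate ≈ 5327.1 / 29939 = 0.178 mm/yr.
For B, 0.178 mm/year × 13167 years = 2343.7 mm.

2343.7 mm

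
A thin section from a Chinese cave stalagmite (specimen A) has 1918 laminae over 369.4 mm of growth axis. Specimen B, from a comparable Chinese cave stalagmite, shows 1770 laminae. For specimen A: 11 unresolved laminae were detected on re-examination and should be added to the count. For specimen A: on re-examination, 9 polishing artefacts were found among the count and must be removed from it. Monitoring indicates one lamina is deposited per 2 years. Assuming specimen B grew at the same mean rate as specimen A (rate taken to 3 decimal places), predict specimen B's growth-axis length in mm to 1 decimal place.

Specimen A: true lamina count = 1918 − 9 + 11 = 1920.
Specimen A: multiplying by 2 years per lamina: 1920 × 2 = 3840 years.
A: Mean rate = 369.4 mm / 3840 years ≈ 0.096 mm per year.
Specimen B: 1770 laminae at 2 years each span 1770 × 2 = 3540 years. B's length ≈ 0.096 × 3540 = 339.8 mm.

339.8 mm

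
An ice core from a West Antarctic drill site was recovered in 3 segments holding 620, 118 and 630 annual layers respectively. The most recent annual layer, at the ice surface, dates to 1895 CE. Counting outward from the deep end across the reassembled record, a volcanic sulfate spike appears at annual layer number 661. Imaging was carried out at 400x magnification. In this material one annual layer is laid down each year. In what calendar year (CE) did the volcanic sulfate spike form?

Total annual layers = 620 + 118 + 630 = 1368.
The volcanic sulfate spike sits at annual layer 661 from the deep end, so 1368 − 661 = 707 annual layers formed after it.
The annual layer at the ice surface is 1895 CE, so the volcanic sulfate spike dates to 1895 − 707 = 1188 CE.

1188 CE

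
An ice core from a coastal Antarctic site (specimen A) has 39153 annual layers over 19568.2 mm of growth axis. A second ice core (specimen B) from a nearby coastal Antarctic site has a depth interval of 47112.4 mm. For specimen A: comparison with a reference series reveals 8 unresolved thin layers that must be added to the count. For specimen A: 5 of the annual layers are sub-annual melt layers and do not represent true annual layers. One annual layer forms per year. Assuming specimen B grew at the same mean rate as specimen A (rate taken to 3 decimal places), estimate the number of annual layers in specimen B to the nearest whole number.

Specimen A: correcting the raw count gives 39153 − 5 + 8 = 39156 true annual layers.
A: 19568.2 mm over 39156 years gives 19568.2 / 39156 ≈ 0.500 mm/yr.
For B, 47112.4 / 0.500 = 94224.80 years ≈ 94225 annual layers.

94225 annual layers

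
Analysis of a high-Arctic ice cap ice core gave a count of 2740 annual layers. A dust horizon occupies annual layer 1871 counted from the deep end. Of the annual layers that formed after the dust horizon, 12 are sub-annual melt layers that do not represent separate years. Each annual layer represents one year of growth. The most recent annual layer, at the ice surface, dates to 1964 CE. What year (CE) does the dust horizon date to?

1107 CE

Between annual layer 1871 and the ice surface there are 2740 − 1871 = 869 annual layers.
Removing the 12 false annual layers leaves 869 − 12 = 857 true annual layers beyond the dust horizon.
The annual layer at the ice surface is 1964 CE, so the dust horizon dates to 1964 − 857 = 1107 CE.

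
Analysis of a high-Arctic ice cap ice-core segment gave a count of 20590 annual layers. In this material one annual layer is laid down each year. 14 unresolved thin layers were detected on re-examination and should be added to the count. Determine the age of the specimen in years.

20604 years

Correcting the raw count gives 20590 + 14 = 20604 true annual layers.
One annual layer per year makes the duration 20604 years.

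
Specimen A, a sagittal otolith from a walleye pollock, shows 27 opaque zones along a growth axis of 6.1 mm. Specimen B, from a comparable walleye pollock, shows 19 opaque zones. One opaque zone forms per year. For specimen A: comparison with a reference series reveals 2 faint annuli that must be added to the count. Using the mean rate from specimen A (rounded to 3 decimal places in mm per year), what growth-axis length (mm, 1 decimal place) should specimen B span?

4.0 mm

Specimen A: adjusted count: 27 + 2 = 29 opaque zones.
A: 6.1 mm over 29 years gives 6.1 / 29 ≈ 0.210 mm/year.
B's length ≈ 0.210 × 19 = 4.0 mm.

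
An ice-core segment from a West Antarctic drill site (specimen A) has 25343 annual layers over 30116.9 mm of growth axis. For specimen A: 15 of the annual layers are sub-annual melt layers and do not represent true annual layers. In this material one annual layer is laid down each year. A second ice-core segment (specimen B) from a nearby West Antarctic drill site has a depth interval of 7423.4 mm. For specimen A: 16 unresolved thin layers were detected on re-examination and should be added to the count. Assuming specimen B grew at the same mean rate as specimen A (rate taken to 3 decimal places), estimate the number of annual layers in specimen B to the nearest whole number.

Specimen A: correcting the raw count gives 25343 − 15 + 16 = 25344 true annual layers.
A: 30116.9 mm over 25344 years gives 30116.9 / 25344 ≈ 1.188 mm/yr.
Specimen B: 7423.4 mm / 1.188 mm per year = 6248.65 years ≈ 6249 annual layers.

6249 annual layers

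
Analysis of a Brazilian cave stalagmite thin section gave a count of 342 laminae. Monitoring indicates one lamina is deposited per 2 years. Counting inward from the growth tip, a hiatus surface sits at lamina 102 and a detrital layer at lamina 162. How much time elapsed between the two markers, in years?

120 yr

The two markers are separated by 162 − 102 = 60 laminae.
60 laminae at 2 years each span 60 × 2 = 120 years.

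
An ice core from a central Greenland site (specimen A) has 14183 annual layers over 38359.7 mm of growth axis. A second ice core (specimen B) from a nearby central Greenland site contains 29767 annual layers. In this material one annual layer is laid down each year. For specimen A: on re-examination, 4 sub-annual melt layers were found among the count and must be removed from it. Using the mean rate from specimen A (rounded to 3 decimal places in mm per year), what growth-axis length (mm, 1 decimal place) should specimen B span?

Specimen A: correcting the raw count gives 14183 − 4 = 14179 true annual layers.
A: 38359.7 mm over 14179 years gives 38359.7 / 14179 ≈ 2.705 mm/year.
B's length ≈ 2.705 × 29767 = 80519.7 mm.

80519.7 mm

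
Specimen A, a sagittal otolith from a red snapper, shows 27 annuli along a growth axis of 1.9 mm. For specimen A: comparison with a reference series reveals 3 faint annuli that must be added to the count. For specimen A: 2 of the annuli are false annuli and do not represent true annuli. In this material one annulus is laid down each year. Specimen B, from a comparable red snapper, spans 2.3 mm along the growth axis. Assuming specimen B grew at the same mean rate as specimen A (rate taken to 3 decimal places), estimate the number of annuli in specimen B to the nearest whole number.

34 annuli

Specimen A: true annulus count = 27 − 2 + 3 = 28.
A: Extension rate ≈ 1.9 / 28 = 0.068 mm/year.
For B, 2.3 / 0.068 = 33.82 years ≈ 34 annuli.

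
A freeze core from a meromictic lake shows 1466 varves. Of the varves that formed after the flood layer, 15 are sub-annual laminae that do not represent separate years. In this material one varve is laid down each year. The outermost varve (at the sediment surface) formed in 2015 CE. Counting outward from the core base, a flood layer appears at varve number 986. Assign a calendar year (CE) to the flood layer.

1466 − 986 = 480 varves lie beyond the flood layer toward the sediment surface.
Removing the 15 false varves leaves 480 − 15 = 465 true varves beyond the flood layer.
Counting back 465 years from 2015 CE places the flood layer in 2015 − 465 = 1550 CE.

1550 CE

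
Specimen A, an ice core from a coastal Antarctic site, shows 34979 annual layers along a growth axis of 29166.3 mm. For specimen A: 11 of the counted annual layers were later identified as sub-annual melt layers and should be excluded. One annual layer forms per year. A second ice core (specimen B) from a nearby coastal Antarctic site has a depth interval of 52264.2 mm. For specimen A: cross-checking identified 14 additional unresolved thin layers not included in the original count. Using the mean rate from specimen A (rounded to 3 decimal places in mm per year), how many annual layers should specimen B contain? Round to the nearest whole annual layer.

62667 annual layers

Specimen A: after corrections the count is 34979 − 11 + 14 = 34982 annual layers.
A: Extension rate ≈ 29166.3 / 34982 = 0.834 mm/year.
Specimen B: 52264.2 mm / 0.834 mm per year = 62666.91 years ≈ 62667 annual layers.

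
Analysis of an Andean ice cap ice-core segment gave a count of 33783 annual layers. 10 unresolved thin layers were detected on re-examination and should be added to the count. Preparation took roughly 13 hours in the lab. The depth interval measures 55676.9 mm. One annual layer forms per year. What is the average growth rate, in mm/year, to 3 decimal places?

1.648 mm/year

After corrections the count is 33783 + 10 = 33793 annual layers.
Mean rate = 55676.9 mm / 33793 years ≈ 1.648 mm/year.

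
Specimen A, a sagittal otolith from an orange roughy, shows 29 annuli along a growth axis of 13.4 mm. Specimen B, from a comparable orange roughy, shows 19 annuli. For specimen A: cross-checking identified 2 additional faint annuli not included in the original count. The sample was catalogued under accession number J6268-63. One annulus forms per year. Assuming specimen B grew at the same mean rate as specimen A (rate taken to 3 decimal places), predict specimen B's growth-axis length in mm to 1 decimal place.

8.2 mm

Specimen A: adjusted count: 29 + 2 = 31 annuli.
A: 13.4 mm over 31 years gives 13.4 / 31 ≈ 0.432 mm per year.
B's length ≈ 0.432 × 19 = 8.2 mm.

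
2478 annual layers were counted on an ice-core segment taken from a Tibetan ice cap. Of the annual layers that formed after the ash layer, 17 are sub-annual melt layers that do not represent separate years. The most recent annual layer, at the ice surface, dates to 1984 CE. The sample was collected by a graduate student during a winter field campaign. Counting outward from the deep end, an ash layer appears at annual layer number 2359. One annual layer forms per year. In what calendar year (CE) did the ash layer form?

1882 CE

The ash layer sits at annual layer 2359 from the deep end, so 2478 − 2359 = 119 annual layers formed after it.
Removing the 17 false annual layers leaves 119 − 17 = 102 true annual layers beyond the ash layer.
Counting back 102 years from 1984 CE places the ash layer in 1984 − 102 = 1882 CE.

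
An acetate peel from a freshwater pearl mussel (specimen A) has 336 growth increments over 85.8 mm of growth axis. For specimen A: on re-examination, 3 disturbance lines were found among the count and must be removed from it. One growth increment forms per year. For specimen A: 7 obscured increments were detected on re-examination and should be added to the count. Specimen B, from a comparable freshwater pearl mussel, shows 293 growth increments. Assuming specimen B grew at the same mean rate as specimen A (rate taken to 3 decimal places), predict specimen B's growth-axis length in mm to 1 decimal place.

73.8 mm

Specimen A: after corrections the count is 336 − 3 + 7 = 340 growth increments.
A: Extension rate ≈ 85.8 / 340 = 0.252 mm/year.
For B, 0.252 mm/year × 293 years = 73.8 mm.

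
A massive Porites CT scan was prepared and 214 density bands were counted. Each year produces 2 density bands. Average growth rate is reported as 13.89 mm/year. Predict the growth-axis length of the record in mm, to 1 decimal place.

Dividing by 2 density bands per year: 214 / 2 = 107 years.
Predicted length = 13.89 mm/year × 107 years = 1486.2 mm.

1486.2 mm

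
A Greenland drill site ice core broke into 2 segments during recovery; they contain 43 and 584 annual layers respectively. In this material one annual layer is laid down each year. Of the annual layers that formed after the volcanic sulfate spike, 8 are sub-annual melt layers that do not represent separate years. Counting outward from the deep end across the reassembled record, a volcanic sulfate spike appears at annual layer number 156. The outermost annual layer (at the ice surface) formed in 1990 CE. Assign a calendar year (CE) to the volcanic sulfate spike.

1527 CE

Total annual layers = 43 + 584 = 627.
627 − 156 = 471 annual layers lie beyond the volcanic sulfate spike toward the ice surface.
471 − 8 false = 463 true annual layers after the volcanic sulfate spike.
Counting back 463 years from 1990 CE places the volcanic sulfate spike in 1990 − 463 = 1527 CE.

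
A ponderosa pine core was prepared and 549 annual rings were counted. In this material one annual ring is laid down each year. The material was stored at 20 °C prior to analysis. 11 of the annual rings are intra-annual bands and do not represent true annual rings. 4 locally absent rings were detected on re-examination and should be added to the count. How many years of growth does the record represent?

542 yr

Correcting the raw count gives 549 − 11 + 4 = 542 true annual rings.
With a one-to-one annual ring periodicity this is 542 years.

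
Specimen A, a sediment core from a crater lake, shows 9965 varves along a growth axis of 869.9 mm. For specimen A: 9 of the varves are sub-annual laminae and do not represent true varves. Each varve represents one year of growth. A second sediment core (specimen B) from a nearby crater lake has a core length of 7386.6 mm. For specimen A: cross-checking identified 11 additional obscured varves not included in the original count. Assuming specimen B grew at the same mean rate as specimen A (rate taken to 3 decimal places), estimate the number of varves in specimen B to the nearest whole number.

84903 varves

Specimen A: true varve count = 9965 − 9 + 11 = 9967.
A: Mean rate = 869.9 mm / 9967 years ≈ 0.087 mm/yr.
B spans 7386.6 / 0.087 = 84903.45 years ≈ 84903 varves.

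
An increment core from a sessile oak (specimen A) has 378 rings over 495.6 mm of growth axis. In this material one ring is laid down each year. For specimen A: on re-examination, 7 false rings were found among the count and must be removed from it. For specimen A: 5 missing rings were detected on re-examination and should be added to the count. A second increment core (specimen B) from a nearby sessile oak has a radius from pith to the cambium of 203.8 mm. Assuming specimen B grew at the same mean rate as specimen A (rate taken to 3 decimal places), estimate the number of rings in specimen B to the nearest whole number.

Specimen A: true ring count = 378 − 7 + 5 = 376.
A: 495.6 mm over 376 years gives 495.6 / 376 ≈ 1.318 mm/year.
For B, 203.8 / 1.318 = 154.63 years ≈ 155 rings.

155 rings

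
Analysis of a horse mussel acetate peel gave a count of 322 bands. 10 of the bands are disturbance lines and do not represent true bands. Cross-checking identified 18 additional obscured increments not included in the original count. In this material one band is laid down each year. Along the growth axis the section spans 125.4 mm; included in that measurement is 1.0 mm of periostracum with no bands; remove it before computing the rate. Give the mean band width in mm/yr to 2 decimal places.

Correcting the raw count gives 322 − 10 + 18 = 330 true bands.
Net length = 125.4 − 1.0 = 124.4 mm.
Mean rate = 124.4 mm / 330 years ≈ 0.38 mm/yr.

0.38 mm/yr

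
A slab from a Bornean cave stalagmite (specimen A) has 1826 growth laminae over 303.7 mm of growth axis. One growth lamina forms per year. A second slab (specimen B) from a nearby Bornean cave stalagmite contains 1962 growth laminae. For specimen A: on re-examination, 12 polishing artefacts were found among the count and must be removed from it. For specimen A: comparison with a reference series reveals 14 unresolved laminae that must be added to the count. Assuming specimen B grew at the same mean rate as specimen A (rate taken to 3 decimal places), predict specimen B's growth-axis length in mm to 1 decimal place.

325.7 mm

Specimen A: after corrections the count is 1826 − 12 + 14 = 1828 growth laminae.
A: 303.7 mm over 1828 years gives 303.7 / 1828 ≈ 0.166 mm/yr.
Length of B = 0.166 × 1962 = 325.7 mm.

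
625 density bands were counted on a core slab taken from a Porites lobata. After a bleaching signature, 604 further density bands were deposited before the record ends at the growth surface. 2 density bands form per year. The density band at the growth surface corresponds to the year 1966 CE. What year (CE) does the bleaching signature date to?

1664 CE

There are 604 density bands younger than the bleaching signature.
With 2 density bands per year, 604 / 2 = 302 years.
The density band at the growth surface is 1966 CE, so the bleaching signature dates to 1966 − 302 = 1664 CE.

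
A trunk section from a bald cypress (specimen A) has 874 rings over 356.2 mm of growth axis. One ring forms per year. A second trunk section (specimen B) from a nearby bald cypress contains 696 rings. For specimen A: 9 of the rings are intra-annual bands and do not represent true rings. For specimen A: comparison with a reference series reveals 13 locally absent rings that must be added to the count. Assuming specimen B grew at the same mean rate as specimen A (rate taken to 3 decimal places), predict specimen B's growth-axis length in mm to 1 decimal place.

282.6 mm

Specimen A: after corrections the count is 874 − 9 + 13 = 878 rings.
A: 356.2 mm over 878 years gives 356.2 / 878 ≈ 0.406 mm/yr.
For B, 0.406 mm/year × 696 years = 282.6 mm.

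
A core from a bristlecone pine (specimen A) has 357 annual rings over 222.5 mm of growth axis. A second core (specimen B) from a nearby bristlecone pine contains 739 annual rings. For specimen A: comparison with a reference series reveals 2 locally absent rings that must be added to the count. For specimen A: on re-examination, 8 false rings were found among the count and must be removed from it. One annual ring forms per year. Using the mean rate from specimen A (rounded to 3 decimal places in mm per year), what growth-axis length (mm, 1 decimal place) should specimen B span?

468.5 mm

Specimen A: correcting the raw count gives 357 − 8 + 2 = 351 true annual rings.
A: Extension rate ≈ 222.5 / 351 = 0.634 mm per year.
B's length ≈ 0.634 × 739 = 468.5 mm.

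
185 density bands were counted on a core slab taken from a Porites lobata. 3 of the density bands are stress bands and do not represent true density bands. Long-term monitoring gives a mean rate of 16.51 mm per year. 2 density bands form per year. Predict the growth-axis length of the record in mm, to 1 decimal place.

1502.4 mm

Adjusted count: 185 − 3 = 182 density bands.
With 2 density bands per year, 182 / 2 = 91 years.
Predicted length = 16.51 mm/year × 91 years = 1502.4 mm.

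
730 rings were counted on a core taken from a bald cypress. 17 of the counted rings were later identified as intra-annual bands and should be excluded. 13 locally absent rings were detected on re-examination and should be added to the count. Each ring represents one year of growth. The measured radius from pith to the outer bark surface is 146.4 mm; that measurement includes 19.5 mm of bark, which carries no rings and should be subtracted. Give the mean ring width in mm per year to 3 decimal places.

0.175 mm per year

Correcting the raw count gives 730 − 17 + 13 = 726 true rings.
The growth record spans 146.4 − 19.5 = 126.9 mm.
Mean rate = 126.9 mm / 726 years ≈ 0.175 mm per year.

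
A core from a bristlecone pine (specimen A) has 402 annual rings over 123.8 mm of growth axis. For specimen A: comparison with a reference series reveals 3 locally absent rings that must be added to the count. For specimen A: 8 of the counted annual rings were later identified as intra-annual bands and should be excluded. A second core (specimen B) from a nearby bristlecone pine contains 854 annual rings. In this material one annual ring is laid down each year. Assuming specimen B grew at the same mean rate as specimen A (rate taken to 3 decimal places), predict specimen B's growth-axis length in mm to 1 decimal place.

Specimen A: after corrections the count is 402 − 8 + 3 = 397 annual rings.
A: Extension rate ≈ 123.8 / 397 = 0.312 mm per year.
B's length ≈ 0.312 × 854 = 266.4 mm.

266.4 mm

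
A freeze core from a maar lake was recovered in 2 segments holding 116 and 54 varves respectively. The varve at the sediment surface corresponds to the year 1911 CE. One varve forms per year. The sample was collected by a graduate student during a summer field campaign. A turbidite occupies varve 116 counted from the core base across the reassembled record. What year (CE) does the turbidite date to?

Total varves = 116 + 54 = 170.
Between varve 116 and the sediment surface there are 170 − 116 = 54 varves.
Counting back 54 years from 1911 CE places the turbidite in 1911 − 54 = 1857 CE.

1857 CE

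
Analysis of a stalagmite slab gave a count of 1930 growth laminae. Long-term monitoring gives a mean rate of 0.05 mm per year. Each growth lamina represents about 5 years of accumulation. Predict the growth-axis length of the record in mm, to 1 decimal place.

At 5 years per growth lamina, 1930 × 5 = 9650 years.
Predicted length = 0.05 mm/year × 9650 years = 482.5 mm.

482.5 mm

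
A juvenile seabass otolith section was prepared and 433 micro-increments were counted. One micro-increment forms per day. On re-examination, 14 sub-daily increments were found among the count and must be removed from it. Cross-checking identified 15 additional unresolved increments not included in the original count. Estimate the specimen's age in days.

434 days

Correcting the raw count gives 433 − 14 + 15 = 434 true micro-increments.
One micro-increment per day makes the duration 434 days.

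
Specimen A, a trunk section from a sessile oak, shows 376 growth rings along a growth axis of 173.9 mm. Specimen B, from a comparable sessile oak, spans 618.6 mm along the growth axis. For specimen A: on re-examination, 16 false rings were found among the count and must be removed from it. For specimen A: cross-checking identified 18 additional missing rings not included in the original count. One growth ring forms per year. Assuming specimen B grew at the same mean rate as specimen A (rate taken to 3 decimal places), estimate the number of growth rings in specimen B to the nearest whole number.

Specimen A: after corrections the count is 376 − 16 + 18 = 378 growth rings.
A: 173.9 mm over 378 years gives 173.9 / 378 ≈ 0.460 mm per year.
For B, 618.6 / 0.460 = 1344.78 years ≈ 1345 growth rings.

1345 growth rings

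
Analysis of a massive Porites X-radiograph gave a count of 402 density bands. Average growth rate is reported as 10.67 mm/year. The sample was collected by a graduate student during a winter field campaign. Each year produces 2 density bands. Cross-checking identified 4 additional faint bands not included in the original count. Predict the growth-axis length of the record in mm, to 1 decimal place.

2166.0 mm

Correcting the raw count gives 402 + 4 = 406 true density bands.
406 density bands at 2 per year is 406 / 2 = 203 years.
Length ≈ 10.67 × 203 = 2166.0 mm.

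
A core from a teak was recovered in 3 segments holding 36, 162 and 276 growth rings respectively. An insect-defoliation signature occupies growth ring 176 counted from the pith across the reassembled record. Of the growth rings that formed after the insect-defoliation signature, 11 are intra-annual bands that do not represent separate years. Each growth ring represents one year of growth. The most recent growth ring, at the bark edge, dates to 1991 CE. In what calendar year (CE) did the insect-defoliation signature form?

1704 CE

Total growth rings = 36 + 162 + 276 = 474.
The insect-defoliation signature sits at growth ring 176 from the pith, so 474 − 176 = 298 growth rings formed after it.
298 − 11 false = 287 true growth rings after the insect-defoliation signature.
Counting back 287 years from 1991 CE places the insect-defoliation signature in 1991 − 287 = 1704 CE.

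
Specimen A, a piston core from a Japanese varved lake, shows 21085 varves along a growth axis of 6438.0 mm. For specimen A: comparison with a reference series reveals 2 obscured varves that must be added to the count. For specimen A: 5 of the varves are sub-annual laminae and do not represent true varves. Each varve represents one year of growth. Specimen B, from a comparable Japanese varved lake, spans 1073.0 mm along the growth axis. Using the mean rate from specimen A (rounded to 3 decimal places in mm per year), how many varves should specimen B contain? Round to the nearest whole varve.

3518 varves

Specimen A: after corrections the count is 21085 − 5 + 2 = 21082 varves.
A: 6438.0 mm over 21082 years gives 6438.0 / 21082 ≈ 0.305 mm/year.
B spans 1073.0 / 0.305 = 3518.03 years ≈ 3518 varves.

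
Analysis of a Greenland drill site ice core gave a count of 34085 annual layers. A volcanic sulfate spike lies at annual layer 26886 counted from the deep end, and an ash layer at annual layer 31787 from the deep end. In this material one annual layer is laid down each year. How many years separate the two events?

4901 years

Separation: 31787 − 26886 = 4901 annual layers.
At one annual layer per year, 4901 years elapsed between them.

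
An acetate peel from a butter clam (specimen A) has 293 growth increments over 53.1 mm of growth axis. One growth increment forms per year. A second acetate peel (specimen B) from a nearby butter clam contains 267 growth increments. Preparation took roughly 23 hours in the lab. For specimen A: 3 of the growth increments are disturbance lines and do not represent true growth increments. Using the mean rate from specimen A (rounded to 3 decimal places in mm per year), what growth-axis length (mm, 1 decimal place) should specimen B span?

Specimen A: after corrections the count is 293 − 3 = 290 growth increments.
A: 53.1 mm over 290 years gives 53.1 / 290 ≈ 0.183 mm/year.
B's length ≈ 0.183 × 267 = 48.9 mm.

48.9 mm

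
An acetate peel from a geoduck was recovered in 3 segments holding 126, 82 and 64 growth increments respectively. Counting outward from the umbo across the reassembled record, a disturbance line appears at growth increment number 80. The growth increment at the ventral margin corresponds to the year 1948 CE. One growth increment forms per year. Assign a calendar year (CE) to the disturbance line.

Total growth increments = 126 + 82 + 64 = 272.
Between growth increment 80 and the ventral margin there are 272 − 80 = 192 growth increments.
Counting back 192 years from 1948 CE places the disturbance line in 1948 − 192 = 1756 CE.

1756 CE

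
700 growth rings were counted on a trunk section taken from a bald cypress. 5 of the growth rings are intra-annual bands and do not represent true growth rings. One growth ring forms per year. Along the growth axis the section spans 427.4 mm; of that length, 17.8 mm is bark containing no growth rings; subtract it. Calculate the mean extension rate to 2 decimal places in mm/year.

0.59 mm/year

Adjusted count: 700 − 5 = 695 growth rings.
Net length = 427.4 − 17.8 = 409.6 mm.
409.6 mm over 695 years gives 409.6 / 695 ≈ 0.59 mm/year.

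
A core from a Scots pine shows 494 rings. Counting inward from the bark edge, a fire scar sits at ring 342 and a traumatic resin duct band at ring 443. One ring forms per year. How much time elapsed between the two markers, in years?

The two markers are separated by 443 − 342 = 101 rings.
At one ring per year, 101 years elapsed between them.

101 years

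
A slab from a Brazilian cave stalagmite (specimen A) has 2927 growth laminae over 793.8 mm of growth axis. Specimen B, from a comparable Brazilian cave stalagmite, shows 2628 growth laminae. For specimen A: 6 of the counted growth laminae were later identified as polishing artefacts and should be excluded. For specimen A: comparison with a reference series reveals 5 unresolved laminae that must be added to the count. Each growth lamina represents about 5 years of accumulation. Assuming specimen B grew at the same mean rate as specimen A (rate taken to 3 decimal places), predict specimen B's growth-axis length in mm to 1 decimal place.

Specimen A: correcting the raw count gives 2927 − 6 + 5 = 2926 true growth laminae.
Specimen A: 2926 growth laminae at 5 years each span 2926 × 5 = 14630 years.
A: Mean rate = 793.8 mm / 14630 years ≈ 0.054 mm per year.
Specimen B: 2628 growth laminae at 5 years each span 2628 × 5 = 13140 years. For B, 0.054 mm/year × 13140 years = 709.6 mm.

709.6 mm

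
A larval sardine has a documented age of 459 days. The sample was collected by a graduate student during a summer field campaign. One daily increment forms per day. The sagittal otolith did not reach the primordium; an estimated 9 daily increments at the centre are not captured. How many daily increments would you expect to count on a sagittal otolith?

450 daily increments

At one daily increment per day, 459 days correspond to 459 daily increments.
Less the 9 uncaptured daily increments: 459 − 9 = 450.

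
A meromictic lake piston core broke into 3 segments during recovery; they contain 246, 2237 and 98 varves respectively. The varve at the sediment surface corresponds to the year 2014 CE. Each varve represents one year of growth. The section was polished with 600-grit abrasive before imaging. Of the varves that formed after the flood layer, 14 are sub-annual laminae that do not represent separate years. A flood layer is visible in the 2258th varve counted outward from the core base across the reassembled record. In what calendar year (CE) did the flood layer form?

1705 CE

Total varves = 246 + 2237 + 98 = 2581.
The flood layer sits at varve 2258 from the core base, so 2581 − 2258 = 323 varves formed after it.
Removing the 14 false varves leaves 323 − 14 = 309 true varves beyond the flood layer.
Counting back 309 years from 2014 CE places the flood layer in 2014 − 309 = 1705 CE.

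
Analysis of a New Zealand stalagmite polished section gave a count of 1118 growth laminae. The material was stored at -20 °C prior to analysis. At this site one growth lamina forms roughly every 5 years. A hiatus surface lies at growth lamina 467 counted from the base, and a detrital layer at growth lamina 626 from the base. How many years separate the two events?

626 − 467 = 159 growth laminae lie between the two events.
Multiplying by 5 years per growth lamina: 159 × 5 = 795 years.

795 years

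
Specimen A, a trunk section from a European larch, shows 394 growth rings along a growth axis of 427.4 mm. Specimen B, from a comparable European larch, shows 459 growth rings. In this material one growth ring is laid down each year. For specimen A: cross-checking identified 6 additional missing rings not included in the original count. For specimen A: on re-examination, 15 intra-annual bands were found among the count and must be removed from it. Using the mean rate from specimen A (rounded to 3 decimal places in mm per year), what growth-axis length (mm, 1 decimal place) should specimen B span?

509.5 mm

Specimen A: correcting the raw count gives 394 − 15 + 6 = 385 true growth rings.
A: 427.4 mm over 385 years gives 427.4 / 385 ≈ 1.110 mm per year.
For B, 1.110 mm/year × 459 years = 509.5 mm.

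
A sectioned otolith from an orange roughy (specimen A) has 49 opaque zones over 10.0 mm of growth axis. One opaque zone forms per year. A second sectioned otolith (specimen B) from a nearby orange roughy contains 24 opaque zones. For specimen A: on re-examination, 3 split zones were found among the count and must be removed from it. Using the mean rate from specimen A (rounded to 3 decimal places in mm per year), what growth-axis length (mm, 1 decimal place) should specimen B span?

Specimen A: correcting the raw count gives 49 − 3 = 46 true opaque zones.
A: Mean rate = 10.0 mm / 46 years ≈ 0.217 mm per year.
B's length ≈ 0.217 × 24 = 5.2 mm.

5.2 mm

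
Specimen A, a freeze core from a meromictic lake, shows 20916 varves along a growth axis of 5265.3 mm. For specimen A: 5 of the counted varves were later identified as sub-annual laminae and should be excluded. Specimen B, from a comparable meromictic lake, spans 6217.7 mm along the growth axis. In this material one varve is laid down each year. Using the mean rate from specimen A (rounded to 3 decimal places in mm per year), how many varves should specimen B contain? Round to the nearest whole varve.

Specimen A: correcting the raw count gives 20916 − 5 = 20911 true varves.
A: Mean rate = 5265.3 mm / 20911 years ≈ 0.252 mm/year.
Specimen B: 6217.7 mm / 0.252 mm per year = 24673.41 years ≈ 24673 varves.

24673 varves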